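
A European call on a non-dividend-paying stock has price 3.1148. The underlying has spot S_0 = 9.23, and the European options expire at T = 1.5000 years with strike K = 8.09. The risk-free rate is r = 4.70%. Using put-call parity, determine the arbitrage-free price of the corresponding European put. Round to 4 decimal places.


Put-call parity: C - P = S_0 * exp(-qT) - K * exp(-rT).
S_0 * exp(-qT) = 9.2300 * 1.00000000 = 9.23000000
K * exp(-rT) = 8.0900 * 0.93192774 = 7.53929541
P = C - S*exp(-qT) + K*exp(-rT)
P = 3.1148 - 9.23000000 + 7.53929541 = 1.4241

Answer: Put price = 1.4241


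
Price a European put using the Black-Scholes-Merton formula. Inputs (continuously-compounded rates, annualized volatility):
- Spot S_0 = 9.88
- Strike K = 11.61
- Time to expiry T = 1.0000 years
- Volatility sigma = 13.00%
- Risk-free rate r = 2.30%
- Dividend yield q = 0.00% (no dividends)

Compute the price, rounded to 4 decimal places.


d1 = (ln(S/K) + (r - q + 0.5*sigma^2) * T) / (sigma * sqrt(T)) = -0.99926372
d2 = d1 - sigma * sqrt(T) = -1.12926372
exp(-rT) = 0.97726248; exp(-qT) = 1.00000000
P = K * exp(-rT) * N(-d2) - S_0 * exp(-qT) * N(-d1)
N(-d1) = 0.84116652; N(-d2) = 0.87060670
P = 11.6100 * 0.97726248 * 0.87060670 - 9.8800 * 1.00000000 * 0.84116652 = 1.5672

Answer: Price = 1.5672


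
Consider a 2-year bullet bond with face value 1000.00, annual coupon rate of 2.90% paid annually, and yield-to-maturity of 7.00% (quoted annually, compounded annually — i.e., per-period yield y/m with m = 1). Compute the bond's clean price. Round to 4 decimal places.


Coupon per period c = face * coupon_rate / m = 29.000000
Periods per year m = 1; per-period yield y/m = 0.070000
Number of cashflows N = 2
Cashflows (t years, CF_t, discount factor 1/(1+y/m)^(m*t), PV):
  t = 1.0000: CF_t = 29.000000, DF = 0.934579, PV = 27.102804
  t = 2.0000: CF_t = 1029.000000, DF = 0.873439, PV = 898.768451
Price P = sum_t PV_t = 925.871255

Answer: Price = 925.8713


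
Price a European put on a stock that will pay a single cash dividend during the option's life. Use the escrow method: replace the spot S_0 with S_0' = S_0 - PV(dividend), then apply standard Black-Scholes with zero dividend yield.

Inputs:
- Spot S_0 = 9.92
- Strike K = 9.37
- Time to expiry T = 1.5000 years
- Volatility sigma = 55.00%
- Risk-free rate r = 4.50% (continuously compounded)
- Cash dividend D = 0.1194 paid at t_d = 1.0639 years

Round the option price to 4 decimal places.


PV(D) = D * exp(-r * t_d) = 0.1194 * 0.95325246 = 0.11381834
S_0' = S_0 - PV(D) = 9.9200 - 0.11381834 = 9.80618166
d1 = (ln(S_0'/K) + (r + sigma^2/2)*T) / (sigma*sqrt(T)) = 0.50455758
d2 = d1 - sigma*sqrt(T) = -0.16905210
exp(-rT) = 0.93472772
N(-d1) = 0.30693480; N(-d2) = 0.56712217
P = K * exp(-rT) * N(-d2) - S_0' * N(-d1) = 9.3700 * 0.93472772 * 0.56712217 - 9.80618166 * 0.30693480 = 1.9572

Answer: Price = 1.9572


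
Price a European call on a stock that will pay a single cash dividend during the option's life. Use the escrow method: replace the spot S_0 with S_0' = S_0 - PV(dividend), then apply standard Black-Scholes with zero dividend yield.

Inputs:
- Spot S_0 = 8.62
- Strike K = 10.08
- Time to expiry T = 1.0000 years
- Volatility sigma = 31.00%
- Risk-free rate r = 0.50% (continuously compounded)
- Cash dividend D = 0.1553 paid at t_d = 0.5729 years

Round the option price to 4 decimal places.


PV(D) = D * exp(-r * t_d) = 0.1553 * 0.99713960 = 0.15485578
S_0' = S_0 - PV(D) = 8.6200 - 0.15485578 = 8.46514422
d1 = (ln(S_0'/K) + (r + sigma^2/2)*T) / (sigma*sqrt(T)) = -0.39208455
d2 = d1 - sigma*sqrt(T) = -0.70208455
exp(-rT) = 0.99501248
N(d1) = 0.34749787; N(d2) = 0.24131322
C = S_0' * N(d1) - K * exp(-rT) * N(d2) = 8.46514422 * 0.34749787 - 10.0800 * 0.99501248 * 0.24131322 = 0.5213

Answer: Price = 0.5213


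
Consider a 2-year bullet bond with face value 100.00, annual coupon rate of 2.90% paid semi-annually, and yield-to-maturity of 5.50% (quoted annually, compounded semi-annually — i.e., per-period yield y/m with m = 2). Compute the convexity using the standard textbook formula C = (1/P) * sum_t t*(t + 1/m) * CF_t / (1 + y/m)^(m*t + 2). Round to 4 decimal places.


Coupon per period c = face * coupon_rate / m = 1.450000
Periods per year m = 2; per-period yield y/m = 0.027500
Number of cashflows N = 4
Cashflows (t years, CF_t, discount factor 1/(1+y/m)^(m*t), PV):
  t = 0.5000: CF_t = 1.450000, DF = 0.973236, PV = 1.411192
  t = 1.0000: CF_t = 1.450000, DF = 0.947188, PV = 1.373423
  t = 1.5000: CF_t = 1.450000, DF = 0.921838, PV = 1.336665
  t = 2.0000: CF_t = 101.450000, DF = 0.897166, PV = 91.017464
Price P = sum_t PV_t = 95.138744
Convexity numerator sum_t t*(t + 1/m) * CF_t / (1+y/m)^(m*t + 2):
  t = 0.5000: term = 0.668332
  t = 1.0000: term = 1.951335
  t = 1.5000: term = 3.798220
  t = 2.0000: term = 431.053397
Convexity = (1/P) * sum = 437.471285 / 95.138744 = 4.598245

Answer: Convexity = 4.5982


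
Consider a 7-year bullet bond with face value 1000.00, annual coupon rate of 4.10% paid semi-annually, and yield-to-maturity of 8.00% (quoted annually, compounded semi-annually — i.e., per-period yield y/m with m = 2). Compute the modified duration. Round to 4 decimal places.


Coupon per period c = face * coupon_rate / m = 20.500000
Periods per year m = 2; per-period yield y/m = 0.040000
Number of cashflows N = 14
Cashflows (t years, CF_t, discount factor 1/(1+y/m)^(m*t), PV):
  t = 0.5000: CF_t = 20.500000, DF = 0.961538, PV = 19.711538
  t = 1.0000: CF_t = 20.500000, DF = 0.924556, PV = 18.953402
  t = 1.5000: CF_t = 20.500000, DF = 0.888996, PV = 18.224425
  t = 2.0000: CF_t = 20.500000, DF = 0.854804, PV = 17.523486
  t = 2.5000: CF_t = 20.500000, DF = 0.821927, PV = 16.849506
  t = 3.0000: CF_t = 20.500000, DF = 0.790315, PV = 16.201448
  t = 3.5000: CF_t = 20.500000, DF = 0.759918, PV = 15.578315
  t = 4.0000: CF_t = 20.500000, DF = 0.730690, PV = 14.979149
  t = 4.5000: CF_t = 20.500000, DF = 0.702587, PV = 14.403028
  t = 5.0000: CF_t = 20.500000, DF = 0.675564, PV = 13.849065
  t = 5.5000: CF_t = 20.500000, DF = 0.649581, PV = 13.316409
  t = 6.0000: CF_t = 20.500000, DF = 0.624597, PV = 12.804240
  t = 6.5000: CF_t = 20.500000, DF = 0.600574, PV = 12.311769
  t = 7.0000: CF_t = 1020.500000, DF = 0.577475, PV = 589.313322
Price P = sum_t PV_t = 794.019103
First compute Macaulay numerator sum_t t * PV_t:
  t * PV_t at t = 0.5000: 9.855769
  t * PV_t at t = 1.0000: 18.953402
  t * PV_t at t = 1.5000: 27.336638
  t * PV_t at t = 2.0000: 35.046972
  t * PV_t at t = 2.5000: 42.123764
  t * PV_t at t = 3.0000: 48.604343
  t * PV_t at t = 3.5000: 54.524103
  t * PV_t at t = 4.0000: 59.916597
  t * PV_t at t = 4.5000: 64.813626
  t * PV_t at t = 5.0000: 69.245327
  t * PV_t at t = 5.5000: 73.240250
  t * PV_t at t = 6.0000: 76.825437
  t * PV_t at t = 6.5000: 80.026497
  t * PV_t at t = 7.0000: 4125.193254
Macaulay duration D = 4785.705981 / 794.019103 = 6.027192
Modified duration = D / (1 + y/m) = 6.027192 / (1 + 0.040000) = 5.795377

Answer: Modified duration = 5.7954


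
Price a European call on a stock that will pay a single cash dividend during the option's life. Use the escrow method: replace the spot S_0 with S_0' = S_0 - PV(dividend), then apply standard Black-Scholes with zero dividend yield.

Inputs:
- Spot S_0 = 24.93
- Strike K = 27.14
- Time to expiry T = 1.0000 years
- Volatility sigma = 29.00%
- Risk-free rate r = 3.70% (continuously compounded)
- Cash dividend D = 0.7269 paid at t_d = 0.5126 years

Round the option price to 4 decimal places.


PV(D) = D * exp(-r * t_d) = 0.7269 * 0.98121253 = 0.71324339
S_0' = S_0 - PV(D) = 24.9300 - 0.71324339 = 24.21675661
d1 = (ln(S_0'/K) + (r + sigma^2/2)*T) / (sigma*sqrt(T)) = -0.12039255
d2 = d1 - sigma*sqrt(T) = -0.41039255
exp(-rT) = 0.96367614
N(d1) = 0.45208610; N(d2) = 0.34075901
C = S_0' * N(d1) - K * exp(-rT) * N(d2) = 24.21675661 * 0.45208610 - 27.1400 * 0.96367614 * 0.34075901 = 2.0358

Answer: Price = 2.0358


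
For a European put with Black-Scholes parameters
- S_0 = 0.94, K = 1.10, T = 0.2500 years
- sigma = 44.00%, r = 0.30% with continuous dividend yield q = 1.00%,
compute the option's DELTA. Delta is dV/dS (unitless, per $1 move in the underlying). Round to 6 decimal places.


Answer: Delta = -0.728052

Derivation:
d1 = -0.6124344706; d2 = -0.8324344706
phi(d1) = 0.3307222024; exp(-qT) = 0.9975031224; exp(-rT) = 0.9992502812
N(-d1) = 0.7298748294
Delta = -exp(-qT) * N(-d1) = -0.9975031224 * 0.7298748294 = -0.728052


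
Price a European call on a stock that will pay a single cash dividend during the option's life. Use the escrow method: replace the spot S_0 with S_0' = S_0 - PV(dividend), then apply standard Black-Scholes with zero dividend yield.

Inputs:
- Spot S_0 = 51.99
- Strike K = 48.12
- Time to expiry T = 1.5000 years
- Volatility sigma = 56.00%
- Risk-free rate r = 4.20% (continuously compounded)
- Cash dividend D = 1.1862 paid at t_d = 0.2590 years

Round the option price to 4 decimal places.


PV(D) = D * exp(-r * t_d) = 1.1862 * 0.98918095 = 1.17336644
S_0' = S_0 - PV(D) = 51.9900 - 1.17336644 = 50.81663356
d1 = (ln(S_0'/K) + (r + sigma^2/2)*T) / (sigma*sqrt(T)) = 0.51428472
d2 = d1 - sigma*sqrt(T) = -0.17157241
exp(-rT) = 0.93894347
N(d1) = 0.69647353; N(d2) = 0.43188685
C = S_0' * N(d1) - K * exp(-rT) * N(d2) = 50.81663356 * 0.69647353 - 48.1200 * 0.93894347 * 0.43188685 = 15.8789

Answer: Price = 15.8789


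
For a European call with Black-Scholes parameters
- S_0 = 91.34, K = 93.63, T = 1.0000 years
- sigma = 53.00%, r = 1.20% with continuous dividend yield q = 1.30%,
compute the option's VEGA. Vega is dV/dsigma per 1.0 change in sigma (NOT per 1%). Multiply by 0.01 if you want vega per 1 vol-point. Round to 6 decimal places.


d1 = 0.2163923827; d2 = -0.3136076173
phi(d1) = 0.3897104058; exp(-qT) = 0.9870841350; exp(-rT) = 0.9880717129
Vega = S * exp(-qT) * phi(d1) * sqrt(T) = 91.3400 * 0.9870841350 * 0.3897104058 * 1.0000000000 = 35.136393

Answer: Vega = 35.136393


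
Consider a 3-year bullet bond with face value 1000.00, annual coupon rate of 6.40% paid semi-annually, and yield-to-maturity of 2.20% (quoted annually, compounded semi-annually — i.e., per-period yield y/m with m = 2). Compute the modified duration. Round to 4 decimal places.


Answer: Modified duration = 2.7610

Derivation:
Coupon per period c = face * coupon_rate / m = 32.000000
Periods per year m = 2; per-period yield y/m = 0.011000
Number of cashflows N = 6
Cashflows (t years, CF_t, discount factor 1/(1+y/m)^(m*t), PV):
  t = 0.5000: CF_t = 32.000000, DF = 0.989120, PV = 31.651830
  t = 1.0000: CF_t = 32.000000, DF = 0.978358, PV = 31.307448
  t = 1.5000: CF_t = 32.000000, DF = 0.967713, PV = 30.966813
  t = 2.0000: CF_t = 32.000000, DF = 0.957184, PV = 30.629884
  t = 2.5000: CF_t = 32.000000, DF = 0.946769, PV = 30.296621
  t = 3.0000: CF_t = 1032.000000, DF = 0.936468, PV = 966.435254
Price P = sum_t PV_t = 1121.287850
First compute Macaulay numerator sum_t t * PV_t:
  t * PV_t at t = 0.5000: 15.825915
  t * PV_t at t = 1.0000: 31.307448
  t * PV_t at t = 1.5000: 46.450220
  t * PV_t at t = 2.0000: 61.259769
  t * PV_t at t = 2.5000: 75.741554
  t * PV_t at t = 3.0000: 2899.305761
Macaulay duration D = 3129.890665 / 1121.287850 = 2.791336
Modified duration = D / (1 + y/m) = 2.791336 / (1 + 0.011000) = 2.760965


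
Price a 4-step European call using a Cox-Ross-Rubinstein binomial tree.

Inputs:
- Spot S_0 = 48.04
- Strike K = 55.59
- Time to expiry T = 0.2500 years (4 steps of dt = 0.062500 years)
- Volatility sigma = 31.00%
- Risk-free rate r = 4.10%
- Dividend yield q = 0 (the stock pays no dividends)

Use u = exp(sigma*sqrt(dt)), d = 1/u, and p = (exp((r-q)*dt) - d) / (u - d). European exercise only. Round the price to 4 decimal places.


dt = T/N = 0.062500
u = exp(sigma*sqrt(dt)) = 1.080582; d = 1/u = 0.925427
p = (exp((r-q)*dt) - d) / (u - d) = 0.497172
Discount per step: exp(-r*dt) = 0.997441
Stock lattice S(k, i) with i counting down-moves:
  k=0: S(0,0) = 48.0400
  k=1: S(1,0) = 51.9112; S(1,1) = 44.4575
  k=2: S(2,0) = 56.0943; S(2,1) = 48.0400; S(2,2) = 41.1422
  k=3: S(3,0) = 60.6145; S(3,1) = 51.9112; S(3,2) = 44.4575; S(3,3) = 38.0741
  k=4: S(4,0) = 65.4989; S(4,1) = 56.0943; S(4,2) = 48.0400; S(4,3) = 41.1422; S(4,4) = 35.2348
Terminal payoffs V(N, i) = max(S_T - K, 0):
  V(4,0) = 9.908942; V(4,1) = 0.504288; V(4,2) = 0.000000; V(4,3) = 0.000000; V(4,4) = 0.000000
Backward induction: V(k, i) = exp(-r*dt) * [p * V(k+1, i) + (1-p) * V(k+1, i+1)].
  V(3,0) = exp(-r*dt) * [p*9.908942 + (1-p)*0.504288] = 5.166758
  V(3,1) = exp(-r*dt) * [p*0.504288 + (1-p)*0.000000] = 0.250076
  V(3,2) = exp(-r*dt) * [p*0.000000 + (1-p)*0.000000] = 0.000000
  V(3,3) = exp(-r*dt) * [p*0.000000 + (1-p)*0.000000] = 0.000000
  V(2,0) = exp(-r*dt) * [p*5.166758 + (1-p)*0.250076] = 2.687615
  V(2,1) = exp(-r*dt) * [p*0.250076 + (1-p)*0.000000] = 0.124013
  V(2,2) = exp(-r*dt) * [p*0.000000 + (1-p)*0.000000] = 0.000000
  V(1,0) = exp(-r*dt) * [p*2.687615 + (1-p)*0.124013] = 1.394984
  V(1,1) = exp(-r*dt) * [p*0.124013 + (1-p)*0.000000] = 0.061498
  V(0,0) = exp(-r*dt) * [p*1.394984 + (1-p)*0.061498] = 0.722615

Answer: Price = V(0,0) = 0.7226


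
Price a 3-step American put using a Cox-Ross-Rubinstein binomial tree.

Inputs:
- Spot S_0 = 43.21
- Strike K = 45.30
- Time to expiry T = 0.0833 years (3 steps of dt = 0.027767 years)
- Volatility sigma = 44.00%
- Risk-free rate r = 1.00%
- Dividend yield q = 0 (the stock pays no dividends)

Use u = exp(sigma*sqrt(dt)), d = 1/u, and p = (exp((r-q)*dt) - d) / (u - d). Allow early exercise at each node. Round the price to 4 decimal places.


Answer: Price = V(0,0) = 3.4539

Derivation:
dt = T/N = 0.027767
u = exp(sigma*sqrt(dt)) = 1.076073; d = 1/u = 0.929305
p = (exp((r-q)*dt) - d) / (u - d) = 0.483571
Discount per step: exp(-r*dt) = 0.999722
Stock lattice S(k, i) with i counting down-moves:
  k=0: S(0,0) = 43.2100
  k=1: S(1,0) = 46.4971; S(1,1) = 40.1553
  k=2: S(2,0) = 50.0343; S(2,1) = 43.2100; S(2,2) = 37.3165
  k=3: S(3,0) = 53.8406; S(3,1) = 46.4971; S(3,2) = 40.1553; S(3,3) = 34.6784
Terminal payoffs V(N, i) = max(K - S_T, 0):
  V(3,0) = 0.000000; V(3,1) = 0.000000; V(3,2) = 5.144746; V(3,3) = 10.621637
Backward induction: V(k, i) = exp(-r*dt) * [p * V(k+1, i) + (1-p) * V(k+1, i+1)]; then take max(V_cont, immediate exercise) for American.
  V(2,0) = exp(-r*dt) * [p*0.000000 + (1-p)*0.000000] = 0.000000; exercise = 0.000000; V(2,0) = max -> 0.000000
  V(2,1) = exp(-r*dt) * [p*0.000000 + (1-p)*5.144746] = 2.656160; exercise = 2.090000; V(2,1) = max -> 2.656160
  V(2,2) = exp(-r*dt) * [p*5.144746 + (1-p)*10.621637] = 7.970960; exercise = 7.983536; V(2,2) = max -> 7.983536
  V(1,0) = exp(-r*dt) * [p*0.000000 + (1-p)*2.656160] = 1.371338; exercise = 0.000000; V(1,0) = max -> 1.371338
  V(1,1) = exp(-r*dt) * [p*2.656160 + (1-p)*7.983536] = 5.405872; exercise = 5.144746; V(1,1) = max -> 5.405872
  V(0,0) = exp(-r*dt) * [p*1.371338 + (1-p)*5.405872] = 3.453931; exercise = 2.090000; V(0,0) = max -> 3.453931


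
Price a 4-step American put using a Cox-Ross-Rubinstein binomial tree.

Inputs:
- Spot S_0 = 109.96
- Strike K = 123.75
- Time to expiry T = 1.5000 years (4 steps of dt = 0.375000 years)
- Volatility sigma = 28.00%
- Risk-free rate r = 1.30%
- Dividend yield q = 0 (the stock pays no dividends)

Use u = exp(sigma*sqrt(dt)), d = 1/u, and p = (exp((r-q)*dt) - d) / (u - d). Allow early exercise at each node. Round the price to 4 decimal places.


Answer: Price = V(0,0) = 23.2451

Derivation:
dt = T/N = 0.375000
u = exp(sigma*sqrt(dt)) = 1.187042; d = 1/u = 0.842430
p = (exp((r-q)*dt) - d) / (u - d) = 0.471420
Discount per step: exp(-r*dt) = 0.995137
Stock lattice S(k, i) with i counting down-moves:
  k=0: S(0,0) = 109.9600
  k=1: S(1,0) = 130.5271; S(1,1) = 92.6336
  k=2: S(2,0) = 154.9411; S(2,1) = 109.9600; S(2,2) = 78.0374
  k=3: S(3,0) = 183.9216; S(3,1) = 130.5271; S(3,2) = 92.6336; S(3,3) = 65.7411
  k=4: S(4,0) = 218.3226; S(4,1) = 154.9411; S(4,2) = 109.9600; S(4,3) = 78.0374; S(4,4) = 55.3823
Terminal payoffs V(N, i) = max(K - S_T, 0):
  V(4,0) = 0.000000; V(4,1) = 0.000000; V(4,2) = 13.790000; V(4,3) = 45.712608; V(4,4) = 68.367728
Backward induction: V(k, i) = exp(-r*dt) * [p * V(k+1, i) + (1-p) * V(k+1, i+1)]; then take max(V_cont, immediate exercise) for American.
  V(3,0) = exp(-r*dt) * [p*0.000000 + (1-p)*0.000000] = 0.000000; exercise = 0.000000; V(3,0) = max -> 0.000000
  V(3,1) = exp(-r*dt) * [p*0.000000 + (1-p)*13.790000] = 7.253676; exercise = 0.000000; V(3,1) = max -> 7.253676
  V(3,2) = exp(-r*dt) * [p*13.790000 + (1-p)*45.712608] = 30.514545; exercise = 31.116358; V(3,2) = max -> 31.116358
  V(3,3) = exp(-r*dt) * [p*45.712608 + (1-p)*68.367728] = 57.407119; exercise = 58.008932; V(3,3) = max -> 58.008932
  V(2,0) = exp(-r*dt) * [p*0.000000 + (1-p)*7.253676] = 3.815506; exercise = 0.000000; V(2,0) = max -> 3.815506
  V(2,1) = exp(-r*dt) * [p*7.253676 + (1-p)*31.116358] = 19.770407; exercise = 13.790000; V(2,1) = max -> 19.770407
  V(2,2) = exp(-r*dt) * [p*31.116358 + (1-p)*58.008932] = 45.110795; exercise = 45.712608; V(2,2) = max -> 45.712608
  V(1,0) = exp(-r*dt) * [p*3.815506 + (1-p)*19.770407] = 12.189386; exercise = 0.000000; V(1,0) = max -> 12.189386
  V(1,1) = exp(-r*dt) * [p*19.770407 + (1-p)*45.712608] = 33.320115; exercise = 31.116358; V(1,1) = max -> 33.320115
  V(0,0) = exp(-r*dt) * [p*12.189386 + (1-p)*33.320115] = 23.245080; exercise = 13.790000; V(0,0) = max -> 23.245080


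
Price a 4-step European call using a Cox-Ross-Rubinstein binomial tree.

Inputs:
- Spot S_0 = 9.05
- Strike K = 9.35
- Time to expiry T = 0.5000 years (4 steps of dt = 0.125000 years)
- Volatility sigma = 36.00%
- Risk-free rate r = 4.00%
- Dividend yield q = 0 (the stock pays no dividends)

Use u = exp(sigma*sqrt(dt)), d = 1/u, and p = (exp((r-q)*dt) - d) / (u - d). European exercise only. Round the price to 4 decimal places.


dt = T/N = 0.125000
u = exp(sigma*sqrt(dt)) = 1.135734; d = 1/u = 0.880488
p = (exp((r-q)*dt) - d) / (u - d) = 0.487861
Discount per step: exp(-r*dt) = 0.995012
Stock lattice S(k, i) with i counting down-moves:
  k=0: S(0,0) = 9.0500
  k=1: S(1,0) = 10.2784; S(1,1) = 7.9684
  k=2: S(2,0) = 11.6735; S(2,1) = 9.0500; S(2,2) = 7.0161
  k=3: S(3,0) = 13.2580; S(3,1) = 10.2784; S(3,2) = 7.9684; S(3,3) = 6.1776
  k=4: S(4,0) = 15.0576; S(4,1) = 11.6735; S(4,2) = 9.0500; S(4,3) = 7.0161; S(4,4) = 5.4393
Terminal payoffs V(N, i) = max(S_T - K, 0):
  V(4,0) = 5.707582; V(4,1) = 2.323522; V(4,2) = 0.000000; V(4,3) = 0.000000; V(4,4) = 0.000000
Backward induction: V(k, i) = exp(-r*dt) * [p * V(k+1, i) + (1-p) * V(k+1, i+1)].
  V(3,0) = exp(-r*dt) * [p*5.707582 + (1-p)*2.323522] = 3.954650
  V(3,1) = exp(-r*dt) * [p*2.323522 + (1-p)*0.000000] = 1.127902
  V(3,2) = exp(-r*dt) * [p*0.000000 + (1-p)*0.000000] = 0.000000
  V(3,3) = exp(-r*dt) * [p*0.000000 + (1-p)*0.000000] = 0.000000
  V(2,0) = exp(-r*dt) * [p*3.954650 + (1-p)*1.127902] = 2.494459
  V(2,1) = exp(-r*dt) * [p*1.127902 + (1-p)*0.000000] = 0.547515
  V(2,2) = exp(-r*dt) * [p*0.000000 + (1-p)*0.000000] = 0.000000
  V(1,0) = exp(-r*dt) * [p*2.494459 + (1-p)*0.547515] = 1.489885
  V(1,1) = exp(-r*dt) * [p*0.547515 + (1-p)*0.000000] = 0.265779
  V(0,0) = exp(-r*dt) * [p*1.489885 + (1-p)*0.265779] = 0.858669

Answer: Price = V(0,0) = 0.8587


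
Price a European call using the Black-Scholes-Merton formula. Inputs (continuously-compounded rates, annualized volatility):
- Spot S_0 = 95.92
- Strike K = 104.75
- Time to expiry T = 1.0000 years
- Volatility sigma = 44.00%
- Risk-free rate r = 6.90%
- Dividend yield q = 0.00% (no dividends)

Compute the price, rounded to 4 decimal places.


d1 = (ln(S/K) + (r - q + 0.5*sigma^2) * T) / (sigma * sqrt(T)) = 0.17667716
d2 = d1 - sigma * sqrt(T) = -0.26332284
exp(-rT) = 0.93332668; exp(-qT) = 1.00000000
C = S_0 * exp(-qT) * N(d1) - K * exp(-rT) * N(d2)
N(d1) = 0.57011901; N(d2) = 0.39615088
C = 95.9200 * 1.00000000 * 0.57011901 - 104.7500 * 0.93332668 * 0.39615088 = 15.9557

Answer: Price = 15.9557


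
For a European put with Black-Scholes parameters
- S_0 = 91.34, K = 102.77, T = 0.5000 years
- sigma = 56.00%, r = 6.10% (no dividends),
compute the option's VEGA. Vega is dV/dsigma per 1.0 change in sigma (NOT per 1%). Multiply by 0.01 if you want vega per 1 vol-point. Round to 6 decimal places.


Answer: Vega = 25.759877

Derivation:
d1 = -0.0227402356; d2 = -0.4187200330
phi(d1) = 0.3988391436; exp(-qT) = 1.0000000000; exp(-rT) = 0.9699604321
Vega = S * exp(-qT) * phi(d1) * sqrt(T) = 91.3400 * 1.0000000000 * 0.3988391436 * 0.7071067812 = 25.759877


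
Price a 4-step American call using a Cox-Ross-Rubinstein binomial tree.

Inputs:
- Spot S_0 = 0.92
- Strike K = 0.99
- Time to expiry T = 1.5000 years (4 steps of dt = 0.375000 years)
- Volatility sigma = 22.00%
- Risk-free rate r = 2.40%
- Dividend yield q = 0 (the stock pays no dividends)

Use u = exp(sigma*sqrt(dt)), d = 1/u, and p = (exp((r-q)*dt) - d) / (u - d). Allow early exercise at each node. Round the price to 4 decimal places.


dt = T/N = 0.375000
u = exp(sigma*sqrt(dt)) = 1.144219; d = 1/u = 0.873959
p = (exp((r-q)*dt) - d) / (u - d) = 0.499822
Discount per step: exp(-r*dt) = 0.991040
Stock lattice S(k, i) with i counting down-moves:
  k=0: S(0,0) = 0.9200
  k=1: S(1,0) = 1.0527; S(1,1) = 0.8040
  k=2: S(2,0) = 1.2045; S(2,1) = 0.9200; S(2,2) = 0.7027
  k=3: S(3,0) = 1.3782; S(3,1) = 1.0527; S(3,2) = 0.8040; S(3,3) = 0.6141
  k=4: S(4,0) = 1.5770; S(4,1) = 1.2045; S(4,2) = 0.9200; S(4,3) = 0.7027; S(4,4) = 0.5367
Terminal payoffs V(N, i) = max(S_T - K, 0):
  V(4,0) = 0.586971; V(4,1) = 0.214497; V(4,2) = 0.000000; V(4,3) = 0.000000; V(4,4) = 0.000000
Backward induction: V(k, i) = exp(-r*dt) * [p * V(k+1, i) + (1-p) * V(k+1, i+1)]; then take max(V_cont, immediate exercise) for American.
  V(3,0) = exp(-r*dt) * [p*0.586971 + (1-p)*0.214497] = 0.397078; exercise = 0.388208; V(3,0) = max -> 0.397078
  V(3,1) = exp(-r*dt) * [p*0.214497 + (1-p)*0.000000] = 0.106250; exercise = 0.062681; V(3,1) = max -> 0.106250
  V(3,2) = exp(-r*dt) * [p*0.000000 + (1-p)*0.000000] = 0.000000; exercise = 0.000000; V(3,2) = max -> 0.000000
  V(3,3) = exp(-r*dt) * [p*0.000000 + (1-p)*0.000000] = 0.000000; exercise = 0.000000; V(3,3) = max -> 0.000000
  V(2,0) = exp(-r*dt) * [p*0.397078 + (1-p)*0.106250] = 0.249358; exercise = 0.214497; V(2,0) = max -> 0.249358
  V(2,1) = exp(-r*dt) * [p*0.106250 + (1-p)*0.000000] = 0.052630; exercise = 0.000000; V(2,1) = max -> 0.052630
  V(2,2) = exp(-r*dt) * [p*0.000000 + (1-p)*0.000000] = 0.000000; exercise = 0.000000; V(2,2) = max -> 0.000000
  V(1,0) = exp(-r*dt) * [p*0.249358 + (1-p)*0.052630] = 0.149606; exercise = 0.062681; V(1,0) = max -> 0.149606
  V(1,1) = exp(-r*dt) * [p*0.052630 + (1-p)*0.000000] = 0.026070; exercise = 0.000000; V(1,1) = max -> 0.026070
  V(0,0) = exp(-r*dt) * [p*0.149606 + (1-p)*0.026070] = 0.087029; exercise = 0.000000; V(0,0) = max -> 0.087029

Answer: Price = V(0,0) = 0.0870


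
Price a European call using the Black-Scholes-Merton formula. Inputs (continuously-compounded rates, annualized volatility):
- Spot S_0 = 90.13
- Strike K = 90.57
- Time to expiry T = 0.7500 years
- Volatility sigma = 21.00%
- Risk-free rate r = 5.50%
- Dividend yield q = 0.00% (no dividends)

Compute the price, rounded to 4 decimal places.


d1 = (ln(S/K) + (r - q + 0.5*sigma^2) * T) / (sigma * sqrt(T)) = 0.29097101
d2 = d1 - sigma * sqrt(T) = 0.10910568
exp(-rT) = 0.95958920; exp(-qT) = 1.00000000
C = S_0 * exp(-qT) * N(d1) - K * exp(-rT) * N(d2)
N(d1) = 0.61446325; N(d2) = 0.54344066
C = 90.1300 * 1.00000000 * 0.61446325 - 90.5700 * 0.95958920 * 0.54344066 = 8.1511

Answer: Price = 8.1511


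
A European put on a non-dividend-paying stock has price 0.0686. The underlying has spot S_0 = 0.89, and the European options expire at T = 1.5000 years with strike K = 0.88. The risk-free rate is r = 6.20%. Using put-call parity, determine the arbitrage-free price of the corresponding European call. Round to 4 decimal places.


Put-call parity: C - P = S_0 * exp(-qT) - K * exp(-rT).
S_0 * exp(-qT) = 0.8900 * 1.00000000 = 0.89000000
K * exp(-rT) = 0.8800 * 0.91119350 = 0.80185028
C = P + S*exp(-qT) - K*exp(-rT)
C = 0.0686 + 0.89000000 - 0.80185028 = 0.1567

Answer: Call price = 0.1567


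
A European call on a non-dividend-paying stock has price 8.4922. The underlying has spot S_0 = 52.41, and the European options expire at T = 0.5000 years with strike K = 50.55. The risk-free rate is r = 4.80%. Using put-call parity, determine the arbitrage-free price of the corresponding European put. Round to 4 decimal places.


Put-call parity: C - P = S_0 * exp(-qT) - K * exp(-rT).
S_0 * exp(-qT) = 52.4100 * 1.00000000 = 52.41000000
K * exp(-rT) = 50.5500 * 0.97628571 = 49.35124263
P = C - S*exp(-qT) + K*exp(-rT)
P = 8.4922 - 52.41000000 + 49.35124263 = 5.4334

Answer: Put price = 5.4334


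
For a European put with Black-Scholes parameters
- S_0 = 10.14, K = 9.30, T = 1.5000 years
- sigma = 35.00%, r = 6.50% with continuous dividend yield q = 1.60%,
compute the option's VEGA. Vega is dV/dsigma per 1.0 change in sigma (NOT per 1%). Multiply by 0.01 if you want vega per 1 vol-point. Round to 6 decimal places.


Answer: Vega = 4.070190

Derivation:
d1 = 0.5875243405; d2 = 0.1588636355
phi(d1) = 0.3357021540; exp(-qT) = 0.9762857098; exp(-rT) = 0.9071023416
Vega = S * exp(-qT) * phi(d1) * sqrt(T) = 10.1400 * 0.9762857098 * 0.3357021540 * 1.2247448714 = 4.070190


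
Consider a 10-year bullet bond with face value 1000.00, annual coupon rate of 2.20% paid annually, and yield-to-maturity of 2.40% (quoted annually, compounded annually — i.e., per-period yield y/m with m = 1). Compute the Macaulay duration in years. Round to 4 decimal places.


Answer: Macaulay duration = 9.0749 years

Derivation:
Coupon per period c = face * coupon_rate / m = 22.000000
Periods per year m = 1; per-period yield y/m = 0.024000
Number of cashflows N = 10
Cashflows (t years, CF_t, discount factor 1/(1+y/m)^(m*t), PV):
  t = 1.0000: CF_t = 22.000000, DF = 0.976562, PV = 21.484375
  t = 2.0000: CF_t = 22.000000, DF = 0.953674, PV = 20.980835
  t = 3.0000: CF_t = 22.000000, DF = 0.931323, PV = 20.489097
  t = 4.0000: CF_t = 22.000000, DF = 0.909495, PV = 20.008883
  t = 5.0000: CF_t = 22.000000, DF = 0.888178, PV = 19.539925
  t = 6.0000: CF_t = 22.000000, DF = 0.867362, PV = 19.081958
  t = 7.0000: CF_t = 22.000000, DF = 0.847033, PV = 18.634725
  t = 8.0000: CF_t = 22.000000, DF = 0.827181, PV = 18.197973
  t = 9.0000: CF_t = 22.000000, DF = 0.807794, PV = 17.771458
  t = 10.0000: CF_t = 1022.000000, DF = 0.788861, PV = 806.215845
Price P = sum_t PV_t = 982.405075
Macaulay numerator sum_t t * PV_t:
  t * PV_t at t = 1.0000: 21.484375
  t * PV_t at t = 2.0000: 41.961670
  t * PV_t at t = 3.0000: 61.467290
  t * PV_t at t = 4.0000: 80.035534
  t * PV_t at t = 5.0000: 97.699626
  t * PV_t at t = 6.0000: 114.491749
  t * PV_t at t = 7.0000: 130.443074
  t * PV_t at t = 8.0000: 145.583788
  t * PV_t at t = 9.0000: 159.943126
  t * PV_t at t = 10.0000: 8062.158451
Macaulay duration D = (sum_t t * PV_t) / P = 8915.268683 / 982.405075 = 9.074942


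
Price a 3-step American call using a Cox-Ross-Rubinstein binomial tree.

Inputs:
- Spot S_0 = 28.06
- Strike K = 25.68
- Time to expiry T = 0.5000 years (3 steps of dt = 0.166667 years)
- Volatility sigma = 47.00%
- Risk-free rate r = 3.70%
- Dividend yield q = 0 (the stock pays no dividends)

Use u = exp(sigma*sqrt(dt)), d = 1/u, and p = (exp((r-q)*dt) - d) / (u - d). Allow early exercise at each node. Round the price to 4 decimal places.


dt = T/N = 0.166667
u = exp(sigma*sqrt(dt)) = 1.211521; d = 1/u = 0.825409
p = (exp((r-q)*dt) - d) / (u - d) = 0.468198
Discount per step: exp(-r*dt) = 0.993852
Stock lattice S(k, i) with i counting down-moves:
  k=0: S(0,0) = 28.0600
  k=1: S(1,0) = 33.9953; S(1,1) = 23.1610
  k=2: S(2,0) = 41.1860; S(2,1) = 28.0600; S(2,2) = 19.1173
  k=3: S(3,0) = 49.8977; S(3,1) = 33.9953; S(3,2) = 23.1610; S(3,3) = 15.7796
Terminal payoffs V(N, i) = max(S_T - K, 0):
  V(3,0) = 24.217713; V(3,1) = 8.315283; V(3,2) = 0.000000; V(3,3) = 0.000000
Backward induction: V(k, i) = exp(-r*dt) * [p * V(k+1, i) + (1-p) * V(k+1, i+1)]; then take max(V_cont, immediate exercise) for American.
  V(2,0) = exp(-r*dt) * [p*24.217713 + (1-p)*8.315283] = 15.663876; exercise = 15.506003; V(2,0) = max -> 15.663876
  V(2,1) = exp(-r*dt) * [p*8.315283 + (1-p)*0.000000] = 3.869264; exercise = 2.380000; V(2,1) = max -> 3.869264
  V(2,2) = exp(-r*dt) * [p*0.000000 + (1-p)*0.000000] = 0.000000; exercise = 0.000000; V(2,2) = max -> 0.000000
  V(1,0) = exp(-r*dt) * [p*15.663876 + (1-p)*3.869264] = 9.333742; exercise = 8.315283; V(1,0) = max -> 9.333742
  V(1,1) = exp(-r*dt) * [p*3.869264 + (1-p)*0.000000] = 1.800445; exercise = 0.000000; V(1,1) = max -> 1.800445
  V(0,0) = exp(-r*dt) * [p*9.333742 + (1-p)*1.800445] = 5.294767; exercise = 2.380000; V(0,0) = max -> 5.294767

Answer: Price = V(0,0) = 5.2948


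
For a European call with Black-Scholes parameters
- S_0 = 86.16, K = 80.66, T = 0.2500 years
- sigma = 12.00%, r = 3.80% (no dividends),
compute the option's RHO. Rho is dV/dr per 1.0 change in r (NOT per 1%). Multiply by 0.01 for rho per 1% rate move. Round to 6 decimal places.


Answer: Rho = 17.781638

Derivation:
d1 = 1.2877207234; d2 = 1.2277207234
phi(d1) = 0.1741129828; exp(-qT) = 1.0000000000; exp(-rT) = 0.9905449824
N(d2) = 0.8902240879
Rho = K*T*exp(-rT)*N(d2) = 80.6600 * 0.2500 * 0.9905449824 * 0.8902240879 = 17.781638


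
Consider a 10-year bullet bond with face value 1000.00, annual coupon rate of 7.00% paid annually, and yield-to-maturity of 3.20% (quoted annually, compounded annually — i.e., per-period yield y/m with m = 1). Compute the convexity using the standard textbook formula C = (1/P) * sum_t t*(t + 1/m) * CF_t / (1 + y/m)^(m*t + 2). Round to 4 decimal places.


Answer: Convexity = 74.2562

Derivation:
Coupon per period c = face * coupon_rate / m = 70.000000
Periods per year m = 1; per-period yield y/m = 0.032000
Number of cashflows N = 10
Cashflows (t years, CF_t, discount factor 1/(1+y/m)^(m*t), PV):
  t = 1.0000: CF_t = 70.000000, DF = 0.968992, PV = 67.829457
  t = 2.0000: CF_t = 70.000000, DF = 0.938946, PV = 65.726218
  t = 3.0000: CF_t = 70.000000, DF = 0.909831, PV = 63.688196
  t = 4.0000: CF_t = 70.000000, DF = 0.881620, PV = 61.713368
  t = 5.0000: CF_t = 70.000000, DF = 0.854283, PV = 59.799775
  t = 6.0000: CF_t = 70.000000, DF = 0.827793, PV = 57.945519
  t = 7.0000: CF_t = 70.000000, DF = 0.802125, PV = 56.148759
  t = 8.0000: CF_t = 70.000000, DF = 0.777253, PV = 54.407712
  t = 9.0000: CF_t = 70.000000, DF = 0.753152, PV = 52.720651
  t = 10.0000: CF_t = 1070.000000, DF = 0.729799, PV = 780.884504
Price P = sum_t PV_t = 1320.864160
Convexity numerator sum_t t*(t + 1/m) * CF_t / (1+y/m)^(m*t + 2):
  t = 1.0000: term = 127.376392
  t = 2.0000: term = 370.280210
  t = 3.0000: term = 717.597306
  t = 4.0000: term = 1158.910378
  t = 5.0000: term = 1684.462759
  t = 6.0000: term = 2285.123897
  t = 7.0000: term = 2952.356456
  t = 8.0000: term = 3678.184954
  t = 9.0000: term = 4455.165884
  t = 10.0000: term = 80652.919985
Convexity = (1/P) * sum = 98082.378221 / 1320.864160 = 74.256219


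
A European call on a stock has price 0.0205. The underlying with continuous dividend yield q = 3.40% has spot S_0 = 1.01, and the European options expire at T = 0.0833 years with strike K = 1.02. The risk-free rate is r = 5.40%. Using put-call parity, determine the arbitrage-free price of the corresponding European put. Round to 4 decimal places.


Answer: Put price = 0.0288

Derivation:
Put-call parity: C - P = S_0 * exp(-qT) - K * exp(-rT).
S_0 * exp(-qT) = 1.0100 * 0.99717181 = 1.00714352
K * exp(-rT) = 1.0200 * 0.99551190 = 1.01542214
P = C - S*exp(-qT) + K*exp(-rT)
P = 0.0205 - 1.00714352 + 1.01542214 = 0.0288


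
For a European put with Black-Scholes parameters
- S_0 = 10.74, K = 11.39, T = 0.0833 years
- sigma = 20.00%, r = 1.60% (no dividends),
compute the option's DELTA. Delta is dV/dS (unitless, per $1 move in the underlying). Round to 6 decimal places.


Answer: Delta = -0.832982

Derivation:
d1 = -0.9660174608; d2 = -1.0237409395
phi(d1) = 0.2501903126; exp(-qT) = 1.0000000000; exp(-rT) = 0.9986680878
N(-d1) = 0.8329822780
Delta = -exp(-qT) * N(-d1) = -1.0000000000 * 0.8329822780 = -0.832982


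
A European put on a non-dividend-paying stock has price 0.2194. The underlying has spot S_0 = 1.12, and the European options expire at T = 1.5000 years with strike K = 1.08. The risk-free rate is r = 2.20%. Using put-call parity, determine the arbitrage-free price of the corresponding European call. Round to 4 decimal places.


Answer: Call price = 0.2945

Derivation:
Put-call parity: C - P = S_0 * exp(-qT) - K * exp(-rT).
S_0 * exp(-qT) = 1.1200 * 1.00000000 = 1.12000000
K * exp(-rT) = 1.0800 * 0.96753856 = 1.04494164
C = P + S*exp(-qT) - K*exp(-rT)
C = 0.2194 + 1.12000000 - 1.04494164 = 0.2945


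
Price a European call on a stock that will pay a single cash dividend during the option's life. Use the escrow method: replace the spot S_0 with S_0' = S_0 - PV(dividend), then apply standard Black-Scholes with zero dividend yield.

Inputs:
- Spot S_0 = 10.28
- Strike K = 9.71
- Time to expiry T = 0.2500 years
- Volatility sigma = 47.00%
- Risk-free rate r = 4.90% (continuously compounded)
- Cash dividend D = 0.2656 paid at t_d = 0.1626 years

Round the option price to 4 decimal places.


Answer: Price = 1.1449

Derivation:
PV(D) = D * exp(-r * t_d) = 0.2656 * 0.99206426 = 0.26349227
S_0' = S_0 - PV(D) = 10.2800 - 0.26349227 = 10.01650773
d1 = (ln(S_0'/K) + (r + sigma^2/2)*T) / (sigma*sqrt(T)) = 0.30187542
d2 = d1 - sigma*sqrt(T) = 0.06687542
exp(-rT) = 0.98782473
N(d1) = 0.61862648; N(d2) = 0.52665956
C = S_0' * N(d1) - K * exp(-rT) * N(d2) = 10.01650773 * 0.61862648 - 9.7100 * 0.98782473 * 0.52665956 = 1.1449


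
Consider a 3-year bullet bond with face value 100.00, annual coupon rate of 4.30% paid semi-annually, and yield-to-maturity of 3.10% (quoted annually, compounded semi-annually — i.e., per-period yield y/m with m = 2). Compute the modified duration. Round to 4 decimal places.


Answer: Modified duration = 2.8060

Derivation:
Coupon per period c = face * coupon_rate / m = 2.150000
Periods per year m = 2; per-period yield y/m = 0.015500
Number of cashflows N = 6
Cashflows (t years, CF_t, discount factor 1/(1+y/m)^(m*t), PV):
  t = 0.5000: CF_t = 2.150000, DF = 0.984737, PV = 2.117184
  t = 1.0000: CF_t = 2.150000, DF = 0.969706, PV = 2.084868
  t = 1.5000: CF_t = 2.150000, DF = 0.954905, PV = 2.053046
  t = 2.0000: CF_t = 2.150000, DF = 0.940330, PV = 2.021709
  t = 2.5000: CF_t = 2.150000, DF = 0.925977, PV = 1.990851
  t = 3.0000: CF_t = 102.150000, DF = 0.911844, PV = 93.144841
Price P = sum_t PV_t = 103.412499
First compute Macaulay numerator sum_t t * PV_t:
  t * PV_t at t = 0.5000: 1.058592
  t * PV_t at t = 1.0000: 2.084868
  t * PV_t at t = 1.5000: 3.079569
  t * PV_t at t = 2.0000: 4.043419
  t * PV_t at t = 2.5000: 4.977128
  t * PV_t at t = 3.0000: 279.434522
Macaulay duration D = 294.678098 / 103.412499 = 2.849540
Modified duration = D / (1 + y/m) = 2.849540 / (1 + 0.015500) = 2.806047


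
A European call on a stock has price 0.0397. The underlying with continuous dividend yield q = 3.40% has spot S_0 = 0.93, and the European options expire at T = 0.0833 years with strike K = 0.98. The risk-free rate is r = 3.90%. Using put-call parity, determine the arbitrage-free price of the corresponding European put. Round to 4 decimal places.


Put-call parity: C - P = S_0 * exp(-qT) - K * exp(-rT).
S_0 * exp(-qT) = 0.9300 * 0.99717181 = 0.92736978
K * exp(-rT) = 0.9800 * 0.99675657 = 0.97682144
P = C - S*exp(-qT) + K*exp(-rT)
P = 0.0397 - 0.92736978 + 0.97682144 = 0.0892

Answer: Put price = 0.0892


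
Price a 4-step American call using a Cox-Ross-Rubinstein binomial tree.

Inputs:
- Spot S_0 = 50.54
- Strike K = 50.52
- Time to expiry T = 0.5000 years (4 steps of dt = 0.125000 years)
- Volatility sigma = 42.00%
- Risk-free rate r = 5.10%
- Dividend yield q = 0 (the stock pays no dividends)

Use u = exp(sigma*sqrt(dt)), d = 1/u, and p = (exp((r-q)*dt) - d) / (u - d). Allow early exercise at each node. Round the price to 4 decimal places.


Answer: Price = V(0,0) = 6.2069

Derivation:
dt = T/N = 0.125000
u = exp(sigma*sqrt(dt)) = 1.160084; d = 1/u = 0.862007
p = (exp((r-q)*dt) - d) / (u - d) = 0.484400
Discount per step: exp(-r*dt) = 0.993645
Stock lattice S(k, i) with i counting down-moves:
  k=0: S(0,0) = 50.5400
  k=1: S(1,0) = 58.6306; S(1,1) = 43.5658
  k=2: S(2,0) = 68.0165; S(2,1) = 50.5400; S(2,2) = 37.5540
  k=3: S(3,0) = 78.9048; S(3,1) = 58.6306; S(3,2) = 43.5658; S(3,3) = 32.3718
  k=4: S(4,0) = 91.5362; S(4,1) = 68.0165; S(4,2) = 50.5400; S(4,3) = 37.5540; S(4,4) = 27.9047
Terminal payoffs V(N, i) = max(S_T - K, 0):
  V(4,0) = 41.016225; V(4,1) = 17.496475; V(4,2) = 0.020000; V(4,3) = 0.000000; V(4,4) = 0.000000
Backward induction: V(k, i) = exp(-r*dt) * [p * V(k+1, i) + (1-p) * V(k+1, i+1)]; then take max(V_cont, immediate exercise) for American.
  V(3,0) = exp(-r*dt) * [p*41.016225 + (1-p)*17.496475] = 28.705865; exercise = 28.384825; V(3,0) = max -> 28.705865
  V(3,1) = exp(-r*dt) * [p*17.496475 + (1-p)*0.020000] = 8.431686; exercise = 8.110646; V(3,1) = max -> 8.431686
  V(3,2) = exp(-r*dt) * [p*0.020000 + (1-p)*0.000000] = 0.009626; exercise = 0.000000; V(3,2) = max -> 0.009626
  V(3,3) = exp(-r*dt) * [p*0.000000 + (1-p)*0.000000] = 0.000000; exercise = 0.000000; V(3,3) = max -> 0.000000
  V(2,0) = exp(-r*dt) * [p*28.705865 + (1-p)*8.431686] = 18.136516; exercise = 17.496475; V(2,0) = max -> 18.136516
  V(2,1) = exp(-r*dt) * [p*8.431686 + (1-p)*0.009626] = 4.063289; exercise = 0.020000; V(2,1) = max -> 4.063289
  V(2,2) = exp(-r*dt) * [p*0.009626 + (1-p)*0.000000] = 0.004633; exercise = 0.000000; V(2,2) = max -> 0.004633
  V(1,0) = exp(-r*dt) * [p*18.136516 + (1-p)*4.063289] = 10.811223; exercise = 8.110646; V(1,0) = max -> 10.811223
  V(1,1) = exp(-r*dt) * [p*4.063289 + (1-p)*0.004633] = 1.958125; exercise = 0.000000; V(1,1) = max -> 1.958125
  V(0,0) = exp(-r*dt) * [p*10.811223 + (1-p)*1.958125] = 6.206873; exercise = 0.020000; V(0,0) = max -> 6.206873


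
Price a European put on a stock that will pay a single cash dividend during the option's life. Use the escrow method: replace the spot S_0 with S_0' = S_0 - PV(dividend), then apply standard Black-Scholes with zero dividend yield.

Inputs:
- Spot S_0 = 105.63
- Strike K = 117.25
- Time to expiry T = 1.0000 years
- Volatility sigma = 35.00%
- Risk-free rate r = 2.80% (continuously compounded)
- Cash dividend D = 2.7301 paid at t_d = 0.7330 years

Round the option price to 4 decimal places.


Answer: Price = 21.2277

Derivation:
PV(D) = D * exp(-r * t_d) = 2.7301 * 0.97968518 = 2.67463852
S_0' = S_0 - PV(D) = 105.6300 - 2.67463852 = 102.95536148
d1 = (ln(S_0'/K) + (r + sigma^2/2)*T) / (sigma*sqrt(T)) = -0.11646542
d2 = d1 - sigma*sqrt(T) = -0.46646542
exp(-rT) = 0.97238837
N(-d1) = 0.54635815; N(-d2) = 0.67955880
P = K * exp(-rT) * N(-d2) - S_0' * N(-d1) = 117.2500 * 0.97238837 * 0.67955880 - 102.95536148 * 0.54635815 = 21.2277


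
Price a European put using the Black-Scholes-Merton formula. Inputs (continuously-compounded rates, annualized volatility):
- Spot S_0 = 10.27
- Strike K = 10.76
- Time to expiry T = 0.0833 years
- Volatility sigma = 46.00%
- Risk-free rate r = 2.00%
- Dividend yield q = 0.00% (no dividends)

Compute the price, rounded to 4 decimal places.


d1 = (ln(S/K) + (r - q + 0.5*sigma^2) * T) / (sigma * sqrt(T)) = -0.27213243
d2 = d1 - sigma * sqrt(T) = -0.40489644
exp(-rT) = 0.99833539; exp(-qT) = 1.00000000
P = K * exp(-rT) * N(-d2) - S_0 * exp(-qT) * N(-d1)
N(-d1) = 0.60723990; N(-d2) = 0.65722318
P = 10.7600 * 0.99833539 * 0.65722318 - 10.2700 * 1.00000000 * 0.60723990 = 0.8236

Answer: Price = 0.8236


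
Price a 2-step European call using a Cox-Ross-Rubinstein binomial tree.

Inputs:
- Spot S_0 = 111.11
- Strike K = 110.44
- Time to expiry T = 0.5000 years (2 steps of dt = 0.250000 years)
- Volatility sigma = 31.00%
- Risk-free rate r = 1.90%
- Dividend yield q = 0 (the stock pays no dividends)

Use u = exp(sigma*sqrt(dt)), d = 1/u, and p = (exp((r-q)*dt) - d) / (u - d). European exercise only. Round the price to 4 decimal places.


Answer: Price = V(0,0) = 9.5684

Derivation:
dt = T/N = 0.250000
u = exp(sigma*sqrt(dt)) = 1.167658; d = 1/u = 0.856415
p = (exp((r-q)*dt) - d) / (u - d) = 0.476625
Discount per step: exp(-r*dt) = 0.995261
Stock lattice S(k, i) with i counting down-moves:
  k=0: S(0,0) = 111.1100
  k=1: S(1,0) = 129.7385; S(1,1) = 95.1563
  k=2: S(2,0) = 151.4902; S(2,1) = 111.1100; S(2,2) = 81.4933
Terminal payoffs V(N, i) = max(S_T - K, 0):
  V(2,0) = 41.050164; V(2,1) = 0.670000; V(2,2) = 0.000000
Backward induction: V(k, i) = exp(-r*dt) * [p * V(k+1, i) + (1-p) * V(k+1, i+1)].
  V(1,0) = exp(-r*dt) * [p*41.050164 + (1-p)*0.670000] = 19.821822
  V(1,1) = exp(-r*dt) * [p*0.670000 + (1-p)*0.000000] = 0.317826
  V(0,0) = exp(-r*dt) * [p*19.821822 + (1-p)*0.317826] = 9.568362
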